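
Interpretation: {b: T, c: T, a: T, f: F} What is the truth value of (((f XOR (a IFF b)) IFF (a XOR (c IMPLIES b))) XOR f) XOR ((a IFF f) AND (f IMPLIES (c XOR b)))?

a IFF b = T IFF T = T
f XOR (a IFF b) = F XOR T = T
c IMPLIES b = T IMPLIES T = T
a XOR (c IMPLIES b) = T XOR T = F
(f XOR (a IFF b)) IFF (a XOR (c IMPLIES b)) = T IFF F = F
((f XOR (a IFF b)) IFF (a XOR (c IMPLIES b))) XOR f = F XOR F = F
a IFF f = T IFF F = F
c XOR b = T XOR T = F
f IMPLIES (c XOR b) = F IMPLIES F = T
(a IFF f) AND (f IMPLIES (c XOR b)) = F AND T = F
(((f XOR (a IFF b)) IFF (a XOR (c IMPLIES b))) XOR f) XOR ((a IFF f) AND (f IMPLIES (c XOR b))) = F XOR F = F

F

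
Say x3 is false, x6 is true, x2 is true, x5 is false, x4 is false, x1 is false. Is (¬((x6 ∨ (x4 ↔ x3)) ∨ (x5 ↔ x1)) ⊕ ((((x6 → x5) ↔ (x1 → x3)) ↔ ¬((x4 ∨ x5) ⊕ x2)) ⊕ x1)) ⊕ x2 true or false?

F

x4 ↔ x3 = F ↔ F = T
x6 ∨ (x4 ↔ x3) = T ∨ T = T
x5 ↔ x1 = F ↔ F = T
(x6 ∨ (x4 ↔ x3)) ∨ (x5 ↔ x1) = T ∨ T = T
¬((x6 ∨ (x4 ↔ x3)) ∨ (x5 ↔ x1)) = ¬T = F
x6 → x5 = T → F = F
x1 → x3 = F → F = T
(x6 → x5) ↔ (x1 → x3) = F ↔ T = F
x4 ∨ x5 = F ∨ F = F
(x4 ∨ x5) ⊕ x2 = F ⊕ T = T
¬((x4 ∨ x5) ⊕ x2) = ¬T = F
((x6 → x5) ↔ (x1 → x3)) ↔ ¬((x4 ∨ x5) ⊕ x2) = F ↔ F = T
(((x6 → x5) ↔ (x1 → x3)) ↔ ¬((x4 ∨ x5) ⊕ x2)) ⊕ x1 = T ⊕ F = T
¬((x6 ∨ (x4 ↔ x3)) ∨ (x5 ↔ x1)) ⊕ ((((x6 → x5) ↔ (x1 → x3)) ↔ ¬((x4 ∨ x5) ⊕ x2)) ⊕ x1) = F ⊕ T = T
(¬((x6 ∨ (x4 ↔ x3)) ∨ (x5 ↔ x1)) ⊕ ((((x6 → x5) ↔ (x1 → x3)) ↔ ¬((x4 ∨ x5) ⊕ x2)) ⊕ x1)) ⊕ x2 = T ⊕ T = F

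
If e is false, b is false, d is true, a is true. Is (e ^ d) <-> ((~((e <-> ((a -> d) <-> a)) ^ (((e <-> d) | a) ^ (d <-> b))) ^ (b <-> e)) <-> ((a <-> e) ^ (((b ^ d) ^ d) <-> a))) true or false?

False

Substituting e=False, b=False, d=True, a=True:
e ^ d = False ^ True = True
a -> d = True -> True = True
(a -> d) <-> a = True <-> True = True
e <-> ((a -> d) <-> a) = False <-> True = False
e <-> d = False <-> True = False
(e <-> d) | a = False | True = True
d <-> b = True <-> False = False
((e <-> d) | a) ^ (d <-> b) = True ^ False = True
(e <-> ((a -> d) <-> a)) ^ (((e <-> d) | a) ^ (d <-> b)) = False ^ True = True
~((e <-> ((a -> d) <-> a)) ^ (((e <-> d) | a) ^ (d <-> b))) = ~True = False
b <-> e = False <-> False = True
~((e <-> ((a -> d) <-> a)) ^ (((e <-> d) | a) ^ (d <-> b))) ^ (b <-> e) = False ^ True = True
a <-> e = True <-> False = False
b ^ d = False ^ True = True
(b ^ d) ^ d = True ^ True = False
((b ^ d) ^ d) <-> a = False <-> True = False
(a <-> e) ^ (((b ^ d) ^ d) <-> a) = False ^ False = False
(~((e <-> ((a -> d) <-> a)) ^ (((e <-> d) | a) ^ (d <-> b))) ^ (b <-> e)) <-> ((a <-> e) ^ (((b ^ d) ^ d) <-> a)) = True <-> False = False
(e ^ d) <-> ((~((e <-> ((a -> d) <-> a)) ^ (((e <-> d) | a) ^ (d <-> b))) ^ (b <-> e)) <-> ((a <-> e) ^ (((b ^ d) ^ d) <-> a))) = True <-> False = False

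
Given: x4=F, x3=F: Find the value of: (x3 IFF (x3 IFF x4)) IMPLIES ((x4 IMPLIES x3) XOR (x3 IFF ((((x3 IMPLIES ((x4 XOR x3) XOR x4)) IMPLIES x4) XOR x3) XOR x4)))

x3 IFF x4 = F IFF F = T
x3 IFF (x3 IFF x4) = F IFF T = F
x4 IMPLIES x3 = F IMPLIES F = T
x4 XOR x3 = F XOR F = F
(x4 XOR x3) XOR x4 = F XOR F = F
x3 IMPLIES ((x4 XOR x3) XOR x4) = F IMPLIES F = T
(x3 IMPLIES ((x4 XOR x3) XOR x4)) IMPLIES x4 = T IMPLIES F = F
((x3 IMPLIES ((x4 XOR x3) XOR x4)) IMPLIES x4) XOR x3 = F XOR F = F
(((x3 IMPLIES ((x4 XOR x3) XOR x4)) IMPLIES x4) XOR x3) XOR x4 = F XOR F = F
x3 IFF ((((x3 IMPLIES ((x4 XOR x3) XOR x4)) IMPLIES x4) XOR x3) XOR x4) = F IFF F = T
(x4 IMPLIES x3) XOR (x3 IFF ((((x3 IMPLIES ((x4 XOR x3) XOR x4)) IMPLIES x4) XOR x3) XOR x4)) = T XOR T = F
(x3 IFF (x3 IFF x4)) IMPLIES ((x4 IMPLIES x3) XOR (x3 IFF ((((x3 IMPLIES ((x4 XOR x3) XOR x4)) IMPLIES x4) XOR x3) XOR x4))) = F IMPLIES F = T

T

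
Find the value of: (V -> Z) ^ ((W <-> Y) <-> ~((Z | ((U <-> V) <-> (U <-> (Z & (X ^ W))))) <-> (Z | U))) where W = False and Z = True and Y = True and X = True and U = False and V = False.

False

Substituting W=False, Z=True, Y=True, X=True, U=False, V=False:
V -> Z = False -> True = True
W <-> Y = False <-> True = False
U <-> V = False <-> False = True
X ^ W = True ^ False = True
Z & (X ^ W) = True & True = True
U <-> (Z & (X ^ W)) = False <-> True = False
(U <-> V) <-> (U <-> (Z & (X ^ W))) = True <-> False = False
Z | ((U <-> V) <-> (U <-> (Z & (X ^ W)))) = True | False = True
Z | U = True | False = True
(Z | ((U <-> V) <-> (U <-> (Z & (X ^ W))))) <-> (Z | U) = True <-> True = True
~((Z | ((U <-> V) <-> (U <-> (Z & (X ^ W))))) <-> (Z | U)) = ~True = False
(W <-> Y) <-> ~((Z | ((U <-> V) <-> (U <-> (Z & (X ^ W))))) <-> (Z | U)) = False <-> False = True
(V -> Z) ^ ((W <-> Y) <-> ~((Z | ((U <-> V) <-> (U <-> (Z & (X ^ W))))) <-> (Z | U))) = True ^ True = False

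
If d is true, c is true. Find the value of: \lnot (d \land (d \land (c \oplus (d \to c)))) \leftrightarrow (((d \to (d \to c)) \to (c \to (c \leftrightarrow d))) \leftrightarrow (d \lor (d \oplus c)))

T

d \to c = T \to T = T
c \oplus (d \to c) = T \oplus T = F
d \land (c \oplus (d \to c)) = T \land F = F
d \land (d \land (c \oplus (d \to c))) = T \land F = F
\lnot (d \land (d \land (c \oplus (d \to c)))) = \lnot F = T
d \to c = T \to T = T
d \to (d \to c) = T \to T = T
c \leftrightarrow d = T \leftrightarrow T = T
c \to (c \leftrightarrow d) = T \to T = T
(d \to (d \to c)) \to (c \to (c \leftrightarrow d)) = T \to T = T
d \oplus c = T \oplus T = F
d \lor (d \oplus c) = T \lor F = T
((d \to (d \to c)) \to (c \to (c \leftrightarrow d))) \leftrightarrow (d \lor (d \oplus c)) = T \leftrightarrow T = T
\lnot (d \land (d \land (c \oplus (d \to c)))) \leftrightarrow (((d \to (d \to c)) \to (c \to (c \leftrightarrow d))) \leftrightarrow (d \lor (d \oplus c))) = T \leftrightarrow T = T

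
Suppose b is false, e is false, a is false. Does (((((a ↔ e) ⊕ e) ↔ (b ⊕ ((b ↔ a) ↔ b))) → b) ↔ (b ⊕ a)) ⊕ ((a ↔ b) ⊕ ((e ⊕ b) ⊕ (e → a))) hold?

Substituting b=F, e=F, a=F:
a ↔ e = F ↔ F = T
(a ↔ e) ⊕ e = T ⊕ F = T
b ↔ a = F ↔ F = T
(b ↔ a) ↔ b = T ↔ F = F
b ⊕ ((b ↔ a) ↔ b) = F ⊕ F = F
((a ↔ e) ⊕ e) ↔ (b ⊕ ((b ↔ a) ↔ b)) = T ↔ F = F
(((a ↔ e) ⊕ e) ↔ (b ⊕ ((b ↔ a) ↔ b))) → b = F → F = T
b ⊕ a = F ⊕ F = F
((((a ↔ e) ⊕ e) ↔ (b ⊕ ((b ↔ a) ↔ b))) → b) ↔ (b ⊕ a) = T ↔ F = F
a ↔ b = F ↔ F = T
e ⊕ b = F ⊕ F = F
e → a = F → F = T
(e ⊕ b) ⊕ (e → a) = F ⊕ T = T
(a ↔ b) ⊕ ((e ⊕ b) ⊕ (e → a)) = T ⊕ T = F
(((((a ↔ e) ⊕ e) ↔ (b ⊕ ((b ↔ a) ↔ b))) → b) ↔ (b ⊕ a)) ⊕ ((a ↔ b) ⊕ ((e ⊕ b) ⊕ (e → a))) = F ⊕ F = F

F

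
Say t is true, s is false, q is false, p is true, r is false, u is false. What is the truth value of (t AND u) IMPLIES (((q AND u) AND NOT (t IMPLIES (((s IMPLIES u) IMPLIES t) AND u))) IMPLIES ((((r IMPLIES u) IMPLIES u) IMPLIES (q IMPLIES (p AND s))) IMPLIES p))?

t AND u = T AND F = F
q AND u = F AND F = F
s IMPLIES u = F IMPLIES F = T
(s IMPLIES u) IMPLIES t = T IMPLIES T = T
((s IMPLIES u) IMPLIES t) AND u = T AND F = F
t IMPLIES (((s IMPLIES u) IMPLIES t) AND u) = T IMPLIES F = F
NOT (t IMPLIES (((s IMPLIES u) IMPLIES t) AND u)) = NOT F = T
(q AND u) AND NOT (t IMPLIES (((s IMPLIES u) IMPLIES t) AND u)) = F AND T = F
r IMPLIES u = F IMPLIES F = T
(r IMPLIES u) IMPLIES u = T IMPLIES F = F
p AND s = T AND F = F
q IMPLIES (p AND s) = F IMPLIES F = T
((r IMPLIES u) IMPLIES u) IMPLIES (q IMPLIES (p AND s)) = F IMPLIES T = T
(((r IMPLIES u) IMPLIES u) IMPLIES (q IMPLIES (p AND s))) IMPLIES p = T IMPLIES T = T
((q AND u) AND NOT (t IMPLIES (((s IMPLIES u) IMPLIES t) AND u))) IMPLIES ((((r IMPLIES u) IMPLIES u) IMPLIES (q IMPLIES (p AND s))) IMPLIES p) = F IMPLIES T = T
(t AND u) IMPLIES (((q AND u) AND NOT (t IMPLIES (((s IMPLIES u) IMPLIES t) AND u))) IMPLIES ((((r IMPLIES u) IMPLIES u) IMPLIES (q IMPLIES (p AND s))) IMPLIES p)) = F IMPLIES T = T

T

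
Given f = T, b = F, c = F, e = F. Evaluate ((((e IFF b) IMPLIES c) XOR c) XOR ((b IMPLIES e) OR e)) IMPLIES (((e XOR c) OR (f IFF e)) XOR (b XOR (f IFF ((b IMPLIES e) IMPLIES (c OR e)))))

F

Substituting f=T, b=F, c=F, e=F:
e IFF b = F IFF F = T
(e IFF b) IMPLIES c = T IMPLIES F = F
((e IFF b) IMPLIES c) XOR c = F XOR F = F
b IMPLIES e = F IMPLIES F = T
(b IMPLIES e) OR e = T OR F = T
(((e IFF b) IMPLIES c) XOR c) XOR ((b IMPLIES e) OR e) = F XOR T = T
e XOR c = F XOR F = F
f IFF e = T IFF F = F
(e XOR c) OR (f IFF e) = F OR F = F
b IMPLIES e = F IMPLIES F = T
c OR e = F OR F = F
(b IMPLIES e) IMPLIES (c OR e) = T IMPLIES F = F
f IFF ((b IMPLIES e) IMPLIES (c OR e)) = T IFF F = F
b XOR (f IFF ((b IMPLIES e) IMPLIES (c OR e))) = F XOR F = F
((e XOR c) OR (f IFF e)) XOR (b XOR (f IFF ((b IMPLIES e) IMPLIES (c OR e)))) = F XOR F = F
((((e IFF b) IMPLIES c) XOR c) XOR ((b IMPLIES e) OR e)) IMPLIES (((e XOR c) OR (f IFF e)) XOR (b XOR (f IFF ((b IMPLIES e) IMPLIES (c OR e))))) = T IMPLIES F = F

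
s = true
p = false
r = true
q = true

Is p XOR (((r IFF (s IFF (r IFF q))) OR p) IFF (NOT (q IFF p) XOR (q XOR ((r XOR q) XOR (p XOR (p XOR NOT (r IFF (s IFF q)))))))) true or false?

r IFF q = true IFF true = true
s IFF (r IFF q) = true IFF true = true
r IFF (s IFF (r IFF q)) = true IFF true = true
(r IFF (s IFF (r IFF q))) OR p = true OR false = true
q IFF p = true IFF false = false
NOT (q IFF p) = NOT false = true
r XOR q = true XOR true = false
s IFF q = true IFF true = true
r IFF (s IFF q) = true IFF true = true
NOT (r IFF (s IFF q)) = NOT true = false
p XOR NOT (r IFF (s IFF q)) = false XOR false = false
p XOR (p XOR NOT (r IFF (s IFF q))) = false XOR false = false
(r XOR q) XOR (p XOR (p XOR NOT (r IFF (s IFF q)))) = false XOR false = false
q XOR ((r XOR q) XOR (p XOR (p XOR NOT (r IFF (s IFF q))))) = true XOR false = true
NOT (q IFF p) XOR (q XOR ((r XOR q) XOR (p XOR (p XOR NOT (r IFF (s IFF q)))))) = true XOR true = false
((r IFF (s IFF (r IFF q))) OR p) IFF (NOT (q IFF p) XOR (q XOR ((r XOR q) XOR (p XOR (p XOR NOT (r IFF (s IFF q))))))) = true IFF false = false
p XOR (((r IFF (s IFF (r IFF q))) OR p) IFF (NOT (q IFF p) XOR (q XOR ((r XOR q) XOR (p XOR (p XOR NOT (r IFF (s IFF q)))))))) = false XOR false = false

false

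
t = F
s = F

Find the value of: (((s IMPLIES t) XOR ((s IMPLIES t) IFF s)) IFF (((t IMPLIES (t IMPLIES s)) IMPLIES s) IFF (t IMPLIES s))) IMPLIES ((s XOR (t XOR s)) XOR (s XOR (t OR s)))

T

s IMPLIES t = F IMPLIES F = T
s IMPLIES t = F IMPLIES F = T
(s IMPLIES t) IFF s = T IFF F = F
(s IMPLIES t) XOR ((s IMPLIES t) IFF s) = T XOR F = T
t IMPLIES s = F IMPLIES F = T
t IMPLIES (t IMPLIES s) = F IMPLIES T = T
(t IMPLIES (t IMPLIES s)) IMPLIES s = T IMPLIES F = F
t IMPLIES s = F IMPLIES F = T
((t IMPLIES (t IMPLIES s)) IMPLIES s) IFF (t IMPLIES s) = F IFF T = F
((s IMPLIES t) XOR ((s IMPLIES t) IFF s)) IFF (((t IMPLIES (t IMPLIES s)) IMPLIES s) IFF (t IMPLIES s)) = T IFF F = F
t XOR s = F XOR F = F
s XOR (t XOR s) = F XOR F = F
t OR s = F OR F = F
s XOR (t OR s) = F XOR F = F
(s XOR (t XOR s)) XOR (s XOR (t OR s)) = F XOR F = F
(((s IMPLIES t) XOR ((s IMPLIES t) IFF s)) IFF (((t IMPLIES (t IMPLIES s)) IMPLIES s) IFF (t IMPLIES s))) IMPLIES ((s XOR (t XOR s)) XOR (s XOR (t OR s))) = F IMPLIES F = T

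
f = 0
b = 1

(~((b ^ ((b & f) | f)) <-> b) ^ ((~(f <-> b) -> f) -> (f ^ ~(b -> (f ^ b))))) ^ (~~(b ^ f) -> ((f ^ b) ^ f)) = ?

b & f = 1 & 0 = 0
(b & f) | f = 0 | 0 = 0
b ^ ((b & f) | f) = 1 ^ 0 = 1
(b ^ ((b & f) | f)) <-> b = 1 <-> 1 = 1
~((b ^ ((b & f) | f)) <-> b) = ~1 = 0
f <-> b = 0 <-> 1 = 0
~(f <-> b) = ~0 = 1
~(f <-> b) -> f = 1 -> 0 = 0
f ^ b = 0 ^ 1 = 1
b -> (f ^ b) = 1 -> 1 = 1
~(b -> (f ^ b)) = ~1 = 0
f ^ ~(b -> (f ^ b)) = 0 ^ 0 = 0
(~(f <-> b) -> f) -> (f ^ ~(b -> (f ^ b))) = 0 -> 0 = 1
~((b ^ ((b & f) | f)) <-> b) ^ ((~(f <-> b) -> f) -> (f ^ ~(b -> (f ^ b)))) = 0 ^ 1 = 1
b ^ f = 1 ^ 0 = 1
~(b ^ f) = ~1 = 0
~~(b ^ f) = ~0 = 1
f ^ b = 0 ^ 1 = 1
(f ^ b) ^ f = 1 ^ 0 = 1
~~(b ^ f) -> ((f ^ b) ^ f) = 1 -> 1 = 1
(~((b ^ ((b & f) | f)) <-> b) ^ ((~(f <-> b) -> f) -> (f ^ ~(b -> (f ^ b))))) ^ (~~(b ^ f) -> ((f ^ b) ^ f)) = 1 ^ 1 = 0

0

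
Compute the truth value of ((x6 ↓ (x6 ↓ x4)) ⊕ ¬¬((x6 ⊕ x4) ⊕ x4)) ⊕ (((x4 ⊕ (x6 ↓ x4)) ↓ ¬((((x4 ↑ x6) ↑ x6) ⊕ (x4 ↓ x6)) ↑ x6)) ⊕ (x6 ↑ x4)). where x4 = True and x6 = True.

True

x6 ↓ x4 = True ↓ True = False
x6 ↓ (x6 ↓ x4) = True ↓ False = False
x6 ⊕ x4 = True ⊕ True = False
(x6 ⊕ x4) ⊕ x4 = False ⊕ True = True
¬((x6 ⊕ x4) ⊕ x4) = ¬True = False
¬¬((x6 ⊕ x4) ⊕ x4) = ¬False = True
(x6 ↓ (x6 ↓ x4)) ⊕ ¬¬((x6 ⊕ x4) ⊕ x4) = False ⊕ True = True
x6 ↓ x4 = True ↓ True = False
x4 ⊕ (x6 ↓ x4) = True ⊕ False = True
x4 ↑ x6 = True ↑ True = False
(x4 ↑ x6) ↑ x6 = False ↑ True = True
x4 ↓ x6 = True ↓ True = False
((x4 ↑ x6) ↑ x6) ⊕ (x4 ↓ x6) = True ⊕ False = True
(((x4 ↑ x6) ↑ x6) ⊕ (x4 ↓ x6)) ↑ x6 = True ↑ True = False
¬((((x4 ↑ x6) ↑ x6) ⊕ (x4 ↓ x6)) ↑ x6) = ¬False = True
(x4 ⊕ (x6 ↓ x4)) ↓ ¬((((x4 ↑ x6) ↑ x6) ⊕ (x4 ↓ x6)) ↑ x6) = True ↓ True = False
x6 ↑ x4 = True ↑ True = False
((x4 ⊕ (x6 ↓ x4)) ↓ ¬((((x4 ↑ x6) ↑ x6) ⊕ (x4 ↓ x6)) ↑ x6)) ⊕ (x6 ↑ x4) = False ⊕ False = False
((x6 ↓ (x6 ↓ x4)) ⊕ ¬¬((x6 ⊕ x4) ⊕ x4)) ⊕ (((x4 ⊕ (x6 ↓ x4)) ↓ ¬((((x4 ↑ x6) ↑ x6) ⊕ (x4 ↓ x6)) ↑ x6)) ⊕ (x6 ↑ x4)) = True ⊕ False = True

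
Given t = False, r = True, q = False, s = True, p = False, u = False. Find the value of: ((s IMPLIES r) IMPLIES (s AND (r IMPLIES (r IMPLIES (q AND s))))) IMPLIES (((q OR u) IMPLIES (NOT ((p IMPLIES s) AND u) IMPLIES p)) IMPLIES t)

s IMPLIES r = True IMPLIES True = True
q AND s = False AND True = False
r IMPLIES (q AND s) = True IMPLIES False = False
r IMPLIES (r IMPLIES (q AND s)) = True IMPLIES False = False
s AND (r IMPLIES (r IMPLIES (q AND s))) = True AND False = False
(s IMPLIES r) IMPLIES (s AND (r IMPLIES (r IMPLIES (q AND s)))) = True IMPLIES False = False
q OR u = False OR False = False
p IMPLIES s = False IMPLIES True = True
(p IMPLIES s) AND u = True AND False = False
NOT ((p IMPLIES s) AND u) = NOT False = True
NOT ((p IMPLIES s) AND u) IMPLIES p = True IMPLIES False = False
(q OR u) IMPLIES (NOT ((p IMPLIES s) AND u) IMPLIES p) = False IMPLIES False = True
((q OR u) IMPLIES (NOT ((p IMPLIES s) AND u) IMPLIES p)) IMPLIES t = True IMPLIES False = False
((s IMPLIES r) IMPLIES (s AND (r IMPLIES (r IMPLIES (q AND s))))) IMPLIES (((q OR u) IMPLIES (NOT ((p IMPLIES s) AND u) IMPLIES p)) IMPLIES t) = False IMPLIES False = True

True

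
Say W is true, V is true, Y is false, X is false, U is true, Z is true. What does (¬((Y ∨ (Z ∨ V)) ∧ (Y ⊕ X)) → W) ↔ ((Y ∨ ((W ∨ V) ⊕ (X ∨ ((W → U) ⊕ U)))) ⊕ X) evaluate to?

Z ∨ V = T ∨ T = T
Y ∨ (Z ∨ V) = F ∨ T = T
Y ⊕ X = F ⊕ F = F
(Y ∨ (Z ∨ V)) ∧ (Y ⊕ X) = T ∧ F = F
¬((Y ∨ (Z ∨ V)) ∧ (Y ⊕ X)) = ¬F = T
¬((Y ∨ (Z ∨ V)) ∧ (Y ⊕ X)) → W = T → T = T
W ∨ V = T ∨ T = T
W → U = T → T = T
(W → U) ⊕ U = T ⊕ T = F
X ∨ ((W → U) ⊕ U) = F ∨ F = F
(W ∨ V) ⊕ (X ∨ ((W → U) ⊕ U)) = T ⊕ F = T
Y ∨ ((W ∨ V) ⊕ (X ∨ ((W → U) ⊕ U))) = F ∨ T = T
(Y ∨ ((W ∨ V) ⊕ (X ∨ ((W → U) ⊕ U)))) ⊕ X = T ⊕ F = T
(¬((Y ∨ (Z ∨ V)) ∧ (Y ⊕ X)) → W) ↔ ((Y ∨ ((W ∨ V) ⊕ (X ∨ ((W → U) ⊕ U)))) ⊕ X) = T ↔ T = T

T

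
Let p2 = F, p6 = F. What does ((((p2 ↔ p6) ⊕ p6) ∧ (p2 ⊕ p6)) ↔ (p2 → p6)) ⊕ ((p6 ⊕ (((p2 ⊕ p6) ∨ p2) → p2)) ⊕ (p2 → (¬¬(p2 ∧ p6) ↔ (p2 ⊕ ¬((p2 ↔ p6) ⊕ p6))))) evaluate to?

Substituting p2=F, p6=F:
p2 ↔ p6 = F ↔ F = T
(p2 ↔ p6) ⊕ p6 = T ⊕ F = T
p2 ⊕ p6 = F ⊕ F = F
((p2 ↔ p6) ⊕ p6) ∧ (p2 ⊕ p6) = T ∧ F = F
p2 → p6 = F → F = T
(((p2 ↔ p6) ⊕ p6) ∧ (p2 ⊕ p6)) ↔ (p2 → p6) = F ↔ T = F
p2 ⊕ p6 = F ⊕ F = F
(p2 ⊕ p6) ∨ p2 = F ∨ F = F
((p2 ⊕ p6) ∨ p2) → p2 = F → F = T
p6 ⊕ (((p2 ⊕ p6) ∨ p2) → p2) = F ⊕ T = T
p2 ∧ p6 = F ∧ F = F
¬(p2 ∧ p6) = ¬F = T
¬¬(p2 ∧ p6) = ¬T = F
p2 ↔ p6 = F ↔ F = T
(p2 ↔ p6) ⊕ p6 = T ⊕ F = T
¬((p2 ↔ p6) ⊕ p6) = ¬T = F
p2 ⊕ ¬((p2 ↔ p6) ⊕ p6) = F ⊕ F = F
¬¬(p2 ∧ p6) ↔ (p2 ⊕ ¬((p2 ↔ p6) ⊕ p6)) = F ↔ F = T
p2 → (¬¬(p2 ∧ p6) ↔ (p2 ⊕ ¬((p2 ↔ p6) ⊕ p6))) = F → T = T
(p6 ⊕ (((p2 ⊕ p6) ∨ p2) → p2)) ⊕ (p2 → (¬¬(p2 ∧ p6) ↔ (p2 ⊕ ¬((p2 ↔ p6) ⊕ p6)))) = T ⊕ T = F
((((p2 ↔ p6) ⊕ p6) ∧ (p2 ⊕ p6)) ↔ (p2 → p6)) ⊕ ((p6 ⊕ (((p2 ⊕ p6) ∨ p2) → p2)) ⊕ (p2 → (¬¬(p2 ∧ p6) ↔ (p2 ⊕ ¬((p2 ↔ p6) ⊕ p6))))) = F ⊕ F = F

F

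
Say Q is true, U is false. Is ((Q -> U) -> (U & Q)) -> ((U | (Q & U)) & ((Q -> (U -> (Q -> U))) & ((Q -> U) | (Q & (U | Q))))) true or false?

Substituting Q=True, U=False:
Q -> U = True -> False = False
U & Q = False & True = False
(Q -> U) -> (U & Q) = False -> False = True
Q & U = True & False = False
U | (Q & U) = False | False = False
Q -> U = True -> False = False
U -> (Q -> U) = False -> False = True
Q -> (U -> (Q -> U)) = True -> True = True
Q -> U = True -> False = False
U | Q = False | True = True
Q & (U | Q) = True & True = True
(Q -> U) | (Q & (U | Q)) = False | True = True
(Q -> (U -> (Q -> U))) & ((Q -> U) | (Q & (U | Q))) = True & True = True
(U | (Q & U)) & ((Q -> (U -> (Q -> U))) & ((Q -> U) | (Q & (U | Q)))) = False & True = False
((Q -> U) -> (U & Q)) -> ((U | (Q & U)) & ((Q -> (U -> (Q -> U))) & ((Q -> U) | (Q & (U | Q))))) = True -> False = False

False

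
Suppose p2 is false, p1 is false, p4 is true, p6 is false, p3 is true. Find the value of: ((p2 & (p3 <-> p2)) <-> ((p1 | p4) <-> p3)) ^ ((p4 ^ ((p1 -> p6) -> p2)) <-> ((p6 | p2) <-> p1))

p3 <-> p2 = 1 <-> 0 = 0
p2 & (p3 <-> p2) = 0 & 0 = 0
p1 | p4 = 0 | 1 = 1
(p1 | p4) <-> p3 = 1 <-> 1 = 1
(p2 & (p3 <-> p2)) <-> ((p1 | p4) <-> p3) = 0 <-> 1 = 0
p1 -> p6 = 0 -> 0 = 1
(p1 -> p6) -> p2 = 1 -> 0 = 0
p4 ^ ((p1 -> p6) -> p2) = 1 ^ 0 = 1
p6 | p2 = 0 | 0 = 0
(p6 | p2) <-> p1 = 0 <-> 0 = 1
(p4 ^ ((p1 -> p6) -> p2)) <-> ((p6 | p2) <-> p1) = 1 <-> 1 = 1
((p2 & (p3 <-> p2)) <-> ((p1 | p4) <-> p3)) ^ ((p4 ^ ((p1 -> p6) -> p2)) <-> ((p6 | p2) <-> p1)) = 0 ^ 1 = 1

1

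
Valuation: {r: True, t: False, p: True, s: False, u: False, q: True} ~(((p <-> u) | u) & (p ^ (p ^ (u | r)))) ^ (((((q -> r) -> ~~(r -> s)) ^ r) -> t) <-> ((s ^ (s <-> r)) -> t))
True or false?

True

p <-> u = True <-> False = False
(p <-> u) | u = False | False = False
u | r = False | True = True
p ^ (u | r) = True ^ True = False
p ^ (p ^ (u | r)) = True ^ False = True
((p <-> u) | u) & (p ^ (p ^ (u | r))) = False & True = False
~(((p <-> u) | u) & (p ^ (p ^ (u | r)))) = ~False = True
q -> r = True -> True = True
r -> s = True -> False = False
~(r -> s) = ~False = True
~~(r -> s) = ~True = False
(q -> r) -> ~~(r -> s) = True -> False = False
((q -> r) -> ~~(r -> s)) ^ r = False ^ True = True
(((q -> r) -> ~~(r -> s)) ^ r) -> t = True -> False = False
s <-> r = False <-> True = False
s ^ (s <-> r) = False ^ False = False
(s ^ (s <-> r)) -> t = False -> False = True
((((q -> r) -> ~~(r -> s)) ^ r) -> t) <-> ((s ^ (s <-> r)) -> t) = False <-> True = False
~(((p <-> u) | u) & (p ^ (p ^ (u | r)))) ^ (((((q -> r) -> ~~(r -> s)) ^ r) -> t) <-> ((s ^ (s <-> r)) -> t)) = True ^ False = True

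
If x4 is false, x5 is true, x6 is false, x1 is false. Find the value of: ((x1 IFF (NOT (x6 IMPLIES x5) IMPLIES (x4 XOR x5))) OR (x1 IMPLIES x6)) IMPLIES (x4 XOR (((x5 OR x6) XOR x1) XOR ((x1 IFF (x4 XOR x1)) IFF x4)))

T

x6 IMPLIES x5 = F IMPLIES T = T
NOT (x6 IMPLIES x5) = NOT T = F
x4 XOR x5 = F XOR T = T
NOT (x6 IMPLIES x5) IMPLIES (x4 XOR x5) = F IMPLIES T = T
x1 IFF (NOT (x6 IMPLIES x5) IMPLIES (x4 XOR x5)) = F IFF T = F
x1 IMPLIES x6 = F IMPLIES F = T
(x1 IFF (NOT (x6 IMPLIES x5) IMPLIES (x4 XOR x5))) OR (x1 IMPLIES x6) = F OR T = T
x5 OR x6 = T OR F = T
(x5 OR x6) XOR x1 = T XOR F = T
x4 XOR x1 = F XOR F = F
x1 IFF (x4 XOR x1) = F IFF F = T
(x1 IFF (x4 XOR x1)) IFF x4 = T IFF F = F
((x5 OR x6) XOR x1) XOR ((x1 IFF (x4 XOR x1)) IFF x4) = T XOR F = T
x4 XOR (((x5 OR x6) XOR x1) XOR ((x1 IFF (x4 XOR x1)) IFF x4)) = F XOR T = T
((x1 IFF (NOT (x6 IMPLIES x5) IMPLIES (x4 XOR x5))) OR (x1 IMPLIES x6)) IMPLIES (x4 XOR (((x5 OR x6) XOR x1) XOR ((x1 IFF (x4 XOR x1)) IFF x4))) = T IMPLIES T = T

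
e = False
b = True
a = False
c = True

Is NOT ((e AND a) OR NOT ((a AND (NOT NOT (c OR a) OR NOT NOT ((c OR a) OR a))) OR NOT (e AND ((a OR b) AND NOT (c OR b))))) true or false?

True

e AND a = False AND False = False
c OR a = True OR False = True
NOT (c OR a) = NOT True = False
NOT NOT (c OR a) = NOT False = True
c OR a = True OR False = True
(c OR a) OR a = True OR False = True
NOT ((c OR a) OR a) = NOT True = False
NOT NOT ((c OR a) OR a) = NOT False = True
NOT NOT (c OR a) OR NOT NOT ((c OR a) OR a) = True OR True = True
a AND (NOT NOT (c OR a) OR NOT NOT ((c OR a) OR a)) = False AND True = False
a OR b = False OR True = True
c OR b = True OR True = True
NOT (c OR b) = NOT True = False
(a OR b) AND NOT (c OR b) = True AND False = False
e AND ((a OR b) AND NOT (c OR b)) = False AND False = False
NOT (e AND ((a OR b) AND NOT (c OR b))) = NOT False = True
(a AND (NOT NOT (c OR a) OR NOT NOT ((c OR a) OR a))) OR NOT (e AND ((a OR b) AND NOT (c OR b))) = False OR True = True
NOT ((a AND (NOT NOT (c OR a) OR NOT NOT ((c OR a) OR a))) OR NOT (e AND ((a OR b) AND NOT (c OR b)))) = NOT True = False
(e AND a) OR NOT ((a AND (NOT NOT (c OR a) OR NOT NOT ((c OR a) OR a))) OR NOT (e AND ((a OR b) AND NOT (c OR b)))) = False OR False = False
NOT ((e AND a) OR NOT ((a AND (NOT NOT (c OR a) OR NOT NOT ((c OR a) OR a))) OR NOT (e AND ((a OR b) AND NOT (c OR b))))) = NOT False = True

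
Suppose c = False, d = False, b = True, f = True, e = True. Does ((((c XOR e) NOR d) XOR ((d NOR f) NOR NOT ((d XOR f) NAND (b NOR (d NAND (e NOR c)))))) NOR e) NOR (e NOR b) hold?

c XOR e = False XOR True = True
(c XOR e) NOR d = True NOR False = False
d NOR f = False NOR True = False
d XOR f = False XOR True = True
e NOR c = True NOR False = False
d NAND (e NOR c) = False NAND False = True
b NOR (d NAND (e NOR c)) = True NOR True = False
(d XOR f) NAND (b NOR (d NAND (e NOR c))) = True NAND False = True
NOT ((d XOR f) NAND (b NOR (d NAND (e NOR c)))) = NOT True = False
(d NOR f) NOR NOT ((d XOR f) NAND (b NOR (d NAND (e NOR c)))) = False NOR False = True
((c XOR e) NOR d) XOR ((d NOR f) NOR NOT ((d XOR f) NAND (b NOR (d NAND (e NOR c))))) = False XOR True = True
(((c XOR e) NOR d) XOR ((d NOR f) NOR NOT ((d XOR f) NAND (b NOR (d NAND (e NOR c)))))) NOR e = True NOR True = False
e NOR b = True NOR True = False
((((c XOR e) NOR d) XOR ((d NOR f) NOR NOT ((d XOR f) NAND (b NOR (d NAND (e NOR c)))))) NOR e) NOR (e NOR b) = False NOR False = True

True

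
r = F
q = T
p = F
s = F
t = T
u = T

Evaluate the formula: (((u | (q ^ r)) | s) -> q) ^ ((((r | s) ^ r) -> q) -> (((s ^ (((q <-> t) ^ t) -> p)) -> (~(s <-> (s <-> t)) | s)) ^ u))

q ^ r = T ^ F = T
u | (q ^ r) = T | T = T
(u | (q ^ r)) | s = T | F = T
((u | (q ^ r)) | s) -> q = T -> T = T
r | s = F | F = F
(r | s) ^ r = F ^ F = F
((r | s) ^ r) -> q = F -> T = T
q <-> t = T <-> T = T
(q <-> t) ^ t = T ^ T = F
((q <-> t) ^ t) -> p = F -> F = T
s ^ (((q <-> t) ^ t) -> p) = F ^ T = T
s <-> t = F <-> T = F
s <-> (s <-> t) = F <-> F = T
~(s <-> (s <-> t)) = ~T = F
~(s <-> (s <-> t)) | s = F | F = F
(s ^ (((q <-> t) ^ t) -> p)) -> (~(s <-> (s <-> t)) | s) = T -> F = F
((s ^ (((q <-> t) ^ t) -> p)) -> (~(s <-> (s <-> t)) | s)) ^ u = F ^ T = T
(((r | s) ^ r) -> q) -> (((s ^ (((q <-> t) ^ t) -> p)) -> (~(s <-> (s <-> t)) | s)) ^ u) = T -> T = T
(((u | (q ^ r)) | s) -> q) ^ ((((r | s) ^ r) -> q) -> (((s ^ (((q <-> t) ^ t) -> p)) -> (~(s <-> (s <-> t)) | s)) ^ u)) = T ^ T = F

F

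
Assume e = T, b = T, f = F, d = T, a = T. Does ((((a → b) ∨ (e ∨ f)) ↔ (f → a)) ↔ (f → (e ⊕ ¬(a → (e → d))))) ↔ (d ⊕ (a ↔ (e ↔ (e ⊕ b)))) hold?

T

Substituting e=T, b=T, f=F, d=T, a=T:
a → b = T → T = T
e ∨ f = T ∨ F = T
(a → b) ∨ (e ∨ f) = T ∨ T = T
f → a = F → T = T
((a → b) ∨ (e ∨ f)) ↔ (f → a) = T ↔ T = T
e → d = T → T = T
a → (e → d) = T → T = T
¬(a → (e → d)) = ¬T = F
e ⊕ ¬(a → (e → d)) = T ⊕ F = T
f → (e ⊕ ¬(a → (e → d))) = F → T = T
(((a → b) ∨ (e ∨ f)) ↔ (f → a)) ↔ (f → (e ⊕ ¬(a → (e → d)))) = T ↔ T = T
e ⊕ b = T ⊕ T = F
e ↔ (e ⊕ b) = T ↔ F = F
a ↔ (e ↔ (e ⊕ b)) = T ↔ F = F
d ⊕ (a ↔ (e ↔ (e ⊕ b))) = T ⊕ F = T
((((a → b) ∨ (e ∨ f)) ↔ (f → a)) ↔ (f → (e ⊕ ¬(a → (e → d))))) ↔ (d ⊕ (a ↔ (e ↔ (e ⊕ b)))) = T ↔ T = T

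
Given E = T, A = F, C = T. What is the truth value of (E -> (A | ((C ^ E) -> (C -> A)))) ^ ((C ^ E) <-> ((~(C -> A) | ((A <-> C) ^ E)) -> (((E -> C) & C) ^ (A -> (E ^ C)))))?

F

C ^ E = T ^ T = F
C -> A = T -> F = F
(C ^ E) -> (C -> A) = F -> F = T
A | ((C ^ E) -> (C -> A)) = F | T = T
E -> (A | ((C ^ E) -> (C -> A))) = T -> T = T
C ^ E = T ^ T = F
C -> A = T -> F = F
~(C -> A) = ~F = T
A <-> C = F <-> T = F
(A <-> C) ^ E = F ^ T = T
~(C -> A) | ((A <-> C) ^ E) = T | T = T
E -> C = T -> T = T
(E -> C) & C = T & T = T
E ^ C = T ^ T = F
A -> (E ^ C) = F -> F = T
((E -> C) & C) ^ (A -> (E ^ C)) = T ^ T = F
(~(C -> A) | ((A <-> C) ^ E)) -> (((E -> C) & C) ^ (A -> (E ^ C))) = T -> F = F
(C ^ E) <-> ((~(C -> A) | ((A <-> C) ^ E)) -> (((E -> C) & C) ^ (A -> (E ^ C)))) = F <-> F = T
(E -> (A | ((C ^ E) -> (C -> A)))) ^ ((C ^ E) <-> ((~(C -> A) | ((A <-> C) ^ E)) -> (((E -> C) & C) ^ (A -> (E ^ C))))) = T ^ T = F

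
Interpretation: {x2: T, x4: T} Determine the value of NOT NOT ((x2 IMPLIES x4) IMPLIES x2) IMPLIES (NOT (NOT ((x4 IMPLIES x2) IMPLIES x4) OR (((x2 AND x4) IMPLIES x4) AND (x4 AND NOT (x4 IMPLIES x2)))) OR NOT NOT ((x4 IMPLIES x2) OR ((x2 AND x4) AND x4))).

T

Substituting x2=T, x4=T:
x2 IMPLIES x4 = T IMPLIES T = T
(x2 IMPLIES x4) IMPLIES x2 = T IMPLIES T = T
NOT ((x2 IMPLIES x4) IMPLIES x2) = NOT T = F
NOT NOT ((x2 IMPLIES x4) IMPLIES x2) = NOT F = T
x4 IMPLIES x2 = T IMPLIES T = T
(x4 IMPLIES x2) IMPLIES x4 = T IMPLIES T = T
NOT ((x4 IMPLIES x2) IMPLIES x4) = NOT T = F
x2 AND x4 = T AND T = T
(x2 AND x4) IMPLIES x4 = T IMPLIES T = T
x4 IMPLIES x2 = T IMPLIES T = T
NOT (x4 IMPLIES x2) = NOT T = F
x4 AND NOT (x4 IMPLIES x2) = T AND F = F
((x2 AND x4) IMPLIES x4) AND (x4 AND NOT (x4 IMPLIES x2)) = T AND F = F
NOT ((x4 IMPLIES x2) IMPLIES x4) OR (((x2 AND x4) IMPLIES x4) AND (x4 AND NOT (x4 IMPLIES x2))) = F OR F = F
NOT (NOT ((x4 IMPLIES x2) IMPLIES x4) OR (((x2 AND x4) IMPLIES x4) AND (x4 AND NOT (x4 IMPLIES x2)))) = NOT F = T
x4 IMPLIES x2 = T IMPLIES T = T
x2 AND x4 = T AND T = T
(x2 AND x4) AND x4 = T AND T = T
(x4 IMPLIES x2) OR ((x2 AND x4) AND x4) = T OR T = T
NOT ((x4 IMPLIES x2) OR ((x2 AND x4) AND x4)) = NOT T = F
NOT NOT ((x4 IMPLIES x2) OR ((x2 AND x4) AND x4)) = NOT F = T
NOT (NOT ((x4 IMPLIES x2) IMPLIES x4) OR (((x2 AND x4) IMPLIES x4) AND (x4 AND NOT (x4 IMPLIES x2)))) OR NOT NOT ((x4 IMPLIES x2) OR ((x2 AND x4) AND x4)) = T OR T = T
NOT NOT ((x2 IMPLIES x4) IMPLIES x2) IMPLIES (NOT (NOT ((x4 IMPLIES x2) IMPLIES x4) OR (((x2 AND x4) IMPLIES x4) AND (x4 AND NOT (x4 IMPLIES x2)))) OR NOT NOT ((x4 IMPLIES x2) OR ((x2 AND x4) AND x4))) = T IMPLIES T = T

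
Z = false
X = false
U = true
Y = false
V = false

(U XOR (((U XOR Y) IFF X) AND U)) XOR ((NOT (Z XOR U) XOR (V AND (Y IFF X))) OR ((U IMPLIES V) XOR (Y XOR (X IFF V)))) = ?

false

Substituting Z=false, X=false, U=true, Y=false, V=false:
U XOR Y = true XOR false = true
(U XOR Y) IFF X = true IFF false = false
((U XOR Y) IFF X) AND U = false AND true = false
U XOR (((U XOR Y) IFF X) AND U) = true XOR false = true
Z XOR U = false XOR true = true
NOT (Z XOR U) = NOT true = false
Y IFF X = false IFF false = true
V AND (Y IFF X) = false AND true = false
NOT (Z XOR U) XOR (V AND (Y IFF X)) = false XOR false = false
U IMPLIES V = true IMPLIES false = false
X IFF V = false IFF false = true
Y XOR (X IFF V) = false XOR true = true
(U IMPLIES V) XOR (Y XOR (X IFF V)) = false XOR true = true
(NOT (Z XOR U) XOR (V AND (Y IFF X))) OR ((U IMPLIES V) XOR (Y XOR (X IFF V))) = false OR true = true
(U XOR (((U XOR Y) IFF X) AND U)) XOR ((NOT (Z XOR U) XOR (V AND (Y IFF X))) OR ((U IMPLIES V) XOR (Y XOR (X IFF V)))) = true XOR true = false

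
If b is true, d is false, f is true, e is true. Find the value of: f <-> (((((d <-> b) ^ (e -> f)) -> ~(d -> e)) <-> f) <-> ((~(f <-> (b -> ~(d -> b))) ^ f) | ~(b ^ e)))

F

Substituting b=T, d=F, f=T, e=T:
d <-> b = F <-> T = F
e -> f = T -> T = T
(d <-> b) ^ (e -> f) = F ^ T = T
d -> e = F -> T = T
~(d -> e) = ~T = F
((d <-> b) ^ (e -> f)) -> ~(d -> e) = T -> F = F
(((d <-> b) ^ (e -> f)) -> ~(d -> e)) <-> f = F <-> T = F
d -> b = F -> T = T
~(d -> b) = ~T = F
b -> ~(d -> b) = T -> F = F
f <-> (b -> ~(d -> b)) = T <-> F = F
~(f <-> (b -> ~(d -> b))) = ~F = T
~(f <-> (b -> ~(d -> b))) ^ f = T ^ T = F
b ^ e = T ^ T = F
~(b ^ e) = ~F = T
(~(f <-> (b -> ~(d -> b))) ^ f) | ~(b ^ e) = F | T = T
((((d <-> b) ^ (e -> f)) -> ~(d -> e)) <-> f) <-> ((~(f <-> (b -> ~(d -> b))) ^ f) | ~(b ^ e)) = F <-> T = F
f <-> (((((d <-> b) ^ (e -> f)) -> ~(d -> e)) <-> f) <-> ((~(f <-> (b -> ~(d -> b))) ^ f) | ~(b ^ e))) = T <-> F = F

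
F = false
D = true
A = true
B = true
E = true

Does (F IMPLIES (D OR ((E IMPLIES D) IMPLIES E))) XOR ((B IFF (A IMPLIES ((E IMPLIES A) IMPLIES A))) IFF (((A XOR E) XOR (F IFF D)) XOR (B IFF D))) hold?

E IMPLIES D = true IMPLIES true = true
(E IMPLIES D) IMPLIES E = true IMPLIES true = true
D OR ((E IMPLIES D) IMPLIES E) = true OR true = true
F IMPLIES (D OR ((E IMPLIES D) IMPLIES E)) = false IMPLIES true = true
E IMPLIES A = true IMPLIES true = true
(E IMPLIES A) IMPLIES A = true IMPLIES true = true
A IMPLIES ((E IMPLIES A) IMPLIES A) = true IMPLIES true = true
B IFF (A IMPLIES ((E IMPLIES A) IMPLIES A)) = true IFF true = true
A XOR E = true XOR true = false
F IFF D = false IFF true = false
(A XOR E) XOR (F IFF D) = false XOR false = false
B IFF D = true IFF true = true
((A XOR E) XOR (F IFF D)) XOR (B IFF D) = false XOR true = true
(B IFF (A IMPLIES ((E IMPLIES A) IMPLIES A))) IFF (((A XOR E) XOR (F IFF D)) XOR (B IFF D)) = true IFF true = true
(F IMPLIES (D OR ((E IMPLIES D) IMPLIES E))) XOR ((B IFF (A IMPLIES ((E IMPLIES A) IMPLIES A))) IFF (((A XOR E) XOR (F IFF D)) XOR (B IFF D))) = true XOR true = false

false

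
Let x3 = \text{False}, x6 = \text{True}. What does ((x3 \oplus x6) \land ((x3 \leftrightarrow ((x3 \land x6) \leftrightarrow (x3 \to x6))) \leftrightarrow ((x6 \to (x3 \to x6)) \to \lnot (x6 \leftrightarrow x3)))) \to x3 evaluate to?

\text{False}

Substituting x3=\text{False}, x6=\text{True}:
x3 \oplus x6 = \text{False} \oplus \text{True} = \text{True}
x3 \land x6 = \text{False} \land \text{True} = \text{False}
x3 \to x6 = \text{False} \to \text{True} = \text{True}
(x3 \land x6) \leftrightarrow (x3 \to x6) = \text{False} \leftrightarrow \text{True} = \text{False}
x3 \leftrightarrow ((x3 \land x6) \leftrightarrow (x3 \to x6)) = \text{False} \leftrightarrow \text{False} = \text{True}
x3 \to x6 = \text{False} \to \text{True} = \text{True}
x6 \to (x3 \to x6) = \text{True} \to \text{True} = \text{True}
x6 \leftrightarrow x3 = \text{True} \leftrightarrow \text{False} = \text{False}
\lnot (x6 \leftrightarrow x3) = \lnot \text{False} = \text{True}
(x6 \to (x3 \to x6)) \to \lnot (x6 \leftrightarrow x3) = \text{True} \to \text{True} = \text{True}
(x3 \leftrightarrow ((x3 \land x6) \leftrightarrow (x3 \to x6))) \leftrightarrow ((x6 \to (x3 \to x6)) \to \lnot (x6 \leftrightarrow x3)) = \text{True} \leftrightarrow \text{True} = \text{True}
(x3 \oplus x6) \land ((x3 \leftrightarrow ((x3 \land x6) \leftrightarrow (x3 \to x6))) \leftrightarrow ((x6 \to (x3 \to x6)) \to \lnot (x6 \leftrightarrow x3))) = \text{True} \land \text{True} = \text{True}
((x3 \oplus x6) \land ((x3 \leftrightarrow ((x3 \land x6) \leftrightarrow (x3 \to x6))) \leftrightarrow ((x6 \to (x3 \to x6)) \to \lnot (x6 \leftrightarrow x3)))) \to x3 = \text{True} \to \text{False} = \text{False}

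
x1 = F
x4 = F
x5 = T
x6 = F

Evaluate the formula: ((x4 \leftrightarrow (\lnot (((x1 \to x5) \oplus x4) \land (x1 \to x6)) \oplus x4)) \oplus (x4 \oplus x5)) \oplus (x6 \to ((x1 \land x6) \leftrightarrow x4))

T

x1 \to x5 = F \to T = T
(x1 \to x5) \oplus x4 = T \oplus F = T
x1 \to x6 = F \to F = T
((x1 \to x5) \oplus x4) \land (x1 \to x6) = T \land T = T
\lnot (((x1 \to x5) \oplus x4) \land (x1 \to x6)) = \lnot T = F
\lnot (((x1 \to x5) \oplus x4) \land (x1 \to x6)) \oplus x4 = F \oplus F = F
x4 \leftrightarrow (\lnot (((x1 \to x5) \oplus x4) \land (x1 \to x6)) \oplus x4) = F \leftrightarrow F = T
x4 \oplus x5 = F \oplus T = T
(x4 \leftrightarrow (\lnot (((x1 \to x5) \oplus x4) \land (x1 \to x6)) \oplus x4)) \oplus (x4 \oplus x5) = T \oplus T = F
x1 \land x6 = F \land F = F
(x1 \land x6) \leftrightarrow x4 = F \leftrightarrow F = T
x6 \to ((x1 \land x6) \leftrightarrow x4) = F \to T = T
((x4 \leftrightarrow (\lnot (((x1 \to x5) \oplus x4) \land (x1 \to x6)) \oplus x4)) \oplus (x4 \oplus x5)) \oplus (x6 \to ((x1 \land x6) \leftrightarrow x4)) = F \oplus T = T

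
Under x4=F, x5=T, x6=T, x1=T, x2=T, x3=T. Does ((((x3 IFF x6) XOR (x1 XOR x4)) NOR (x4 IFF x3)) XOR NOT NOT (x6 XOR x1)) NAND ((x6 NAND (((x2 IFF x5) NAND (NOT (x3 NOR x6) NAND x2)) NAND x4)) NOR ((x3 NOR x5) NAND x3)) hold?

x3 IFF x6 = T IFF T = T
x1 XOR x4 = T XOR F = T
(x3 IFF x6) XOR (x1 XOR x4) = T XOR T = F
x4 IFF x3 = F IFF T = F
((x3 IFF x6) XOR (x1 XOR x4)) NOR (x4 IFF x3) = F NOR F = T
x6 XOR x1 = T XOR T = F
NOT (x6 XOR x1) = NOT F = T
NOT NOT (x6 XOR x1) = NOT T = F
(((x3 IFF x6) XOR (x1 XOR x4)) NOR (x4 IFF x3)) XOR NOT NOT (x6 XOR x1) = T XOR F = T
x2 IFF x5 = T IFF T = T
x3 NOR x6 = T NOR T = F
NOT (x3 NOR x6) = NOT F = T
NOT (x3 NOR x6) NAND x2 = T NAND T = F
(x2 IFF x5) NAND (NOT (x3 NOR x6) NAND x2) = T NAND F = T
((x2 IFF x5) NAND (NOT (x3 NOR x6) NAND x2)) NAND x4 = T NAND F = T
x6 NAND (((x2 IFF x5) NAND (NOT (x3 NOR x6) NAND x2)) NAND x4) = T NAND T = F
x3 NOR x5 = T NOR T = F
(x3 NOR x5) NAND x3 = F NAND T = T
(x6 NAND (((x2 IFF x5) NAND (NOT (x3 NOR x6) NAND x2)) NAND x4)) NOR ((x3 NOR x5) NAND x3) = F NOR T = F
((((x3 IFF x6) XOR (x1 XOR x4)) NOR (x4 IFF x3)) XOR NOT NOT (x6 XOR x1)) NAND ((x6 NAND (((x2 IFF x5) NAND (NOT (x3 NOR x6) NAND x2)) NAND x4)) NOR ((x3 NOR x5) NAND x3)) = T NAND F = T

T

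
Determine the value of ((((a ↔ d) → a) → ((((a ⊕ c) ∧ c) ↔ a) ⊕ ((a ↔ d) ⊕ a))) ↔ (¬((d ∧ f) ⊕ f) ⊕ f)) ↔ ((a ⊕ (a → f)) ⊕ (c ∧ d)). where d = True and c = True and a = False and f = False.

True

a ↔ d = False ↔ True = False
(a ↔ d) → a = False → False = True
a ⊕ c = False ⊕ True = True
(a ⊕ c) ∧ c = True ∧ True = True
((a ⊕ c) ∧ c) ↔ a = True ↔ False = False
a ↔ d = False ↔ True = False
(a ↔ d) ⊕ a = False ⊕ False = False
(((a ⊕ c) ∧ c) ↔ a) ⊕ ((a ↔ d) ⊕ a) = False ⊕ False = False
((a ↔ d) → a) → ((((a ⊕ c) ∧ c) ↔ a) ⊕ ((a ↔ d) ⊕ a)) = True → False = False
d ∧ f = True ∧ False = False
(d ∧ f) ⊕ f = False ⊕ False = False
¬((d ∧ f) ⊕ f) = ¬False = True
¬((d ∧ f) ⊕ f) ⊕ f = True ⊕ False = True
(((a ↔ d) → a) → ((((a ⊕ c) ∧ c) ↔ a) ⊕ ((a ↔ d) ⊕ a))) ↔ (¬((d ∧ f) ⊕ f) ⊕ f) = False ↔ True = False
a → f = False → False = True
a ⊕ (a → f) = False ⊕ True = True
c ∧ d = True ∧ True = True
(a ⊕ (a → f)) ⊕ (c ∧ d) = True ⊕ True = False
((((a ↔ d) → a) → ((((a ⊕ c) ∧ c) ↔ a) ⊕ ((a ↔ d) ⊕ a))) ↔ (¬((d ∧ f) ⊕ f) ⊕ f)) ↔ ((a ⊕ (a → f)) ⊕ (c ∧ d)) = False ↔ False = True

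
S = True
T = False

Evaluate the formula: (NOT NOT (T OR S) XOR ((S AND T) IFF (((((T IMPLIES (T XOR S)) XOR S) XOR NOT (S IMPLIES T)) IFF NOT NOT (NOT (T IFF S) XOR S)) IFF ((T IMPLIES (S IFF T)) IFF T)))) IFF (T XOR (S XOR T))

True

T OR S = False OR True = True
NOT (T OR S) = NOT True = False
NOT NOT (T OR S) = NOT False = True
S AND T = True AND False = False
T XOR S = False XOR True = True
T IMPLIES (T XOR S) = False IMPLIES True = True
(T IMPLIES (T XOR S)) XOR S = True XOR True = False
S IMPLIES T = True IMPLIES False = False
NOT (S IMPLIES T) = NOT False = True
((T IMPLIES (T XOR S)) XOR S) XOR NOT (S IMPLIES T) = False XOR True = True
T IFF S = False IFF True = False
NOT (T IFF S) = NOT False = True
NOT (T IFF S) XOR S = True XOR True = False
NOT (NOT (T IFF S) XOR S) = NOT False = True
NOT NOT (NOT (T IFF S) XOR S) = NOT True = False
(((T IMPLIES (T XOR S)) XOR S) XOR NOT (S IMPLIES T)) IFF NOT NOT (NOT (T IFF S) XOR S) = True IFF False = False
S IFF T = True IFF False = False
T IMPLIES (S IFF T) = False IMPLIES False = True
(T IMPLIES (S IFF T)) IFF T = True IFF False = False
((((T IMPLIES (T XOR S)) XOR S) XOR NOT (S IMPLIES T)) IFF NOT NOT (NOT (T IFF S) XOR S)) IFF ((T IMPLIES (S IFF T)) IFF T) = False IFF False = True
(S AND T) IFF (((((T IMPLIES (T XOR S)) XOR S) XOR NOT (S IMPLIES T)) IFF NOT NOT (NOT (T IFF S) XOR S)) IFF ((T IMPLIES (S IFF T)) IFF T)) = False IFF True = False
NOT NOT (T OR S) XOR ((S AND T) IFF (((((T IMPLIES (T XOR S)) XOR S) XOR NOT (S IMPLIES T)) IFF NOT NOT (NOT (T IFF S) XOR S)) IFF ((T IMPLIES (S IFF T)) IFF T))) = True XOR False = True
S XOR T = True XOR False = True
T XOR (S XOR T) = False XOR True = True
(NOT NOT (T OR S) XOR ((S AND T) IFF (((((T IMPLIES (T XOR S)) XOR S) XOR NOT (S IMPLIES T)) IFF NOT NOT (NOT (T IFF S) XOR S)) IFF ((T IMPLIES (S IFF T)) IFF T)))) IFF (T XOR (S XOR T)) = True IFF True = True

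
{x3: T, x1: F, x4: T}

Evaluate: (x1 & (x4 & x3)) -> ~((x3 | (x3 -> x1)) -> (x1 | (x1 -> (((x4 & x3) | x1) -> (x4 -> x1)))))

x4 & x3 = T & T = T
x1 & (x4 & x3) = F & T = F
x3 -> x1 = T -> F = F
x3 | (x3 -> x1) = T | F = T
x4 & x3 = T & T = T
(x4 & x3) | x1 = T | F = T
x4 -> x1 = T -> F = F
((x4 & x3) | x1) -> (x4 -> x1) = T -> F = F
x1 -> (((x4 & x3) | x1) -> (x4 -> x1)) = F -> F = T
x1 | (x1 -> (((x4 & x3) | x1) -> (x4 -> x1))) = F | T = T
(x3 | (x3 -> x1)) -> (x1 | (x1 -> (((x4 & x3) | x1) -> (x4 -> x1)))) = T -> T = T
~((x3 | (x3 -> x1)) -> (x1 | (x1 -> (((x4 & x3) | x1) -> (x4 -> x1))))) = ~T = F
(x1 & (x4 & x3)) -> ~((x3 | (x3 -> x1)) -> (x1 | (x1 -> (((x4 & x3) | x1) -> (x4 -> x1))))) = F -> F = T

T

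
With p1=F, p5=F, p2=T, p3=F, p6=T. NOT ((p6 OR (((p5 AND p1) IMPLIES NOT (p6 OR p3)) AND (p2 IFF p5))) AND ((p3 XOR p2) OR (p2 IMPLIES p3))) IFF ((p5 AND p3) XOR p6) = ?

Substituting p1=F, p5=F, p2=T, p3=F, p6=T:
p5 AND p1 = F AND F = F
p6 OR p3 = T OR F = T
NOT (p6 OR p3) = NOT T = F
(p5 AND p1) IMPLIES NOT (p6 OR p3) = F IMPLIES F = T
p2 IFF p5 = T IFF F = F
((p5 AND p1) IMPLIES NOT (p6 OR p3)) AND (p2 IFF p5) = T AND F = F
p6 OR (((p5 AND p1) IMPLIES NOT (p6 OR p3)) AND (p2 IFF p5)) = T OR F = T
p3 XOR p2 = F XOR T = T
p2 IMPLIES p3 = T IMPLIES F = F
(p3 XOR p2) OR (p2 IMPLIES p3) = T OR F = T
(p6 OR (((p5 AND p1) IMPLIES NOT (p6 OR p3)) AND (p2 IFF p5))) AND ((p3 XOR p2) OR (p2 IMPLIES p3)) = T AND T = T
NOT ((p6 OR (((p5 AND p1) IMPLIES NOT (p6 OR p3)) AND (p2 IFF p5))) AND ((p3 XOR p2) OR (p2 IMPLIES p3))) = NOT T = F
p5 AND p3 = F AND F = F
(p5 AND p3) XOR p6 = F XOR T = T
NOT ((p6 OR (((p5 AND p1) IMPLIES NOT (p6 OR p3)) AND (p2 IFF p5))) AND ((p3 XOR p2) OR (p2 IMPLIES p3))) IFF ((p5 AND p3) XOR p6) = F IFF T = F

F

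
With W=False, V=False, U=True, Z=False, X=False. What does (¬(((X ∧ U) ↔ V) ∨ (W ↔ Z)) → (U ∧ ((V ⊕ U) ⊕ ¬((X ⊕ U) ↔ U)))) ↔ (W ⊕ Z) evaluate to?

False

X ∧ U = False ∧ True = False
(X ∧ U) ↔ V = False ↔ False = True
W ↔ Z = False ↔ False = True
((X ∧ U) ↔ V) ∨ (W ↔ Z) = True ∨ True = True
¬(((X ∧ U) ↔ V) ∨ (W ↔ Z)) = ¬True = False
V ⊕ U = False ⊕ True = True
X ⊕ U = False ⊕ True = True
(X ⊕ U) ↔ U = True ↔ True = True
¬((X ⊕ U) ↔ U) = ¬True = False
(V ⊕ U) ⊕ ¬((X ⊕ U) ↔ U) = True ⊕ False = True
U ∧ ((V ⊕ U) ⊕ ¬((X ⊕ U) ↔ U)) = True ∧ True = True
¬(((X ∧ U) ↔ V) ∨ (W ↔ Z)) → (U ∧ ((V ⊕ U) ⊕ ¬((X ⊕ U) ↔ U))) = False → True = True
W ⊕ Z = False ⊕ False = False
(¬(((X ∧ U) ↔ V) ∨ (W ↔ Z)) → (U ∧ ((V ⊕ U) ⊕ ¬((X ⊕ U) ↔ U)))) ↔ (W ⊕ Z) = True ↔ False = False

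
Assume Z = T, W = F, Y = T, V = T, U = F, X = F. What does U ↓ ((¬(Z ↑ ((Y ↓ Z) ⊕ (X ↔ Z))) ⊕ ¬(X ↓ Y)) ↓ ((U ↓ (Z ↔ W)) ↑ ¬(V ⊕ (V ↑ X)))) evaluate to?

Y ↓ Z = T ↓ T = F
X ↔ Z = F ↔ T = F
(Y ↓ Z) ⊕ (X ↔ Z) = F ⊕ F = F
Z ↑ ((Y ↓ Z) ⊕ (X ↔ Z)) = T ↑ F = T
¬(Z ↑ ((Y ↓ Z) ⊕ (X ↔ Z))) = ¬T = F
X ↓ Y = F ↓ T = F
¬(X ↓ Y) = ¬F = T
¬(Z ↑ ((Y ↓ Z) ⊕ (X ↔ Z))) ⊕ ¬(X ↓ Y) = F ⊕ T = T
Z ↔ W = T ↔ F = F
U ↓ (Z ↔ W) = F ↓ F = T
V ↑ X = T ↑ F = T
V ⊕ (V ↑ X) = T ⊕ T = F
¬(V ⊕ (V ↑ X)) = ¬F = T
(U ↓ (Z ↔ W)) ↑ ¬(V ⊕ (V ↑ X)) = T ↑ T = F
(¬(Z ↑ ((Y ↓ Z) ⊕ (X ↔ Z))) ⊕ ¬(X ↓ Y)) ↓ ((U ↓ (Z ↔ W)) ↑ ¬(V ⊕ (V ↑ X))) = T ↓ F = F
U ↓ ((¬(Z ↑ ((Y ↓ Z) ⊕ (X ↔ Z))) ⊕ ¬(X ↓ Y)) ↓ ((U ↓ (Z ↔ W)) ↑ ¬(V ⊕ (V ↑ X)))) = F ↓ F = T

T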